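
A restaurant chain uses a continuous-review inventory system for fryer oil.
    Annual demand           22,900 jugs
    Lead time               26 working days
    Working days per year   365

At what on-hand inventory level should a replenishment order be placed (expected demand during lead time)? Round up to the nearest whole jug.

Daily demand d = 22,900 / 365 = 62.740 jugs/day
Demand during lead time = 62.740 × 26 = 1,631.23
Reorder point = 1,631.23 → round up

1,632 jugs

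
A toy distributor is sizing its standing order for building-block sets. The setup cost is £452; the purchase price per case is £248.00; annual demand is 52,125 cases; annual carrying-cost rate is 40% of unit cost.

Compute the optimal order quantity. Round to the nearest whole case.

689 cases

H = i·C = 0.4 × £248 = £99.2000 per case-year
2DS/H = 2·52,125·452/99.2 = 475,010.08
EOQ = √475,010.08 ≈ 689.21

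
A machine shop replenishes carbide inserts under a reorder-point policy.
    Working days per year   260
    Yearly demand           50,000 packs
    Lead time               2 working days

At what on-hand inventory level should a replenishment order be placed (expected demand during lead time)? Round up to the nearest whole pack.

Daily demand d = 50,000 / 260 = 192.308 packs/day
Demand during lead time = 192.308 × 2 = 384.62
Reorder point = 384.62 → round up

385 packs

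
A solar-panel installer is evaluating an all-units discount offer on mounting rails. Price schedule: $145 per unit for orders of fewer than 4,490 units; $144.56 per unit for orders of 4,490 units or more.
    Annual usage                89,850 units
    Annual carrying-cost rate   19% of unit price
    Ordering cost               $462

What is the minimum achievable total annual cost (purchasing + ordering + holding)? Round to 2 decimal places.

$13,059,623.21

H₁ = 19%×$145 = $27.5500;  H₂ = 19%×$144.56 = $27.4664
EOQ₁ = √(2×89,850×462/27.5500) = 1,735.94  (< 4,490, feasible at tier 1)
EOQ₂ = √(2×89,850×462/27.4664) = 1,738.58  (< 4,490 → use Q = 4,490 at tier-2 price)
TC(tier 1 (EOQ₁), Q≈1,735.9) = $13,076,075.09
TC(tier 2, Q≈4,490.0) = $13,059,623.21
Minimum at tier 2: $13,059,623.21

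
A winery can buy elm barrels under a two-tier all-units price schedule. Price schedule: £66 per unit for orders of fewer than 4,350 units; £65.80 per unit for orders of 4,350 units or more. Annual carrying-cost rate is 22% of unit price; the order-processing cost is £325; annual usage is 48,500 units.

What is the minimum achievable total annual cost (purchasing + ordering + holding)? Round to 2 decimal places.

H₁ = 22%×£66 = £14.5200;  H₂ = 22%×£65.80 = £14.4760
EOQ₁ = √(2×48,500×325/14.5200) = 1,473.48  (< 4,350, feasible at tier 1)
EOQ₂ = √(2×48,500×325/14.4760) = 1,475.72  (< 4,350 → use Q = 4,350 at tier-2 price)
TC(tier 1 (EOQ₁), Q≈1,473.5) = £3,222,394.93
TC(tier 2, Q≈4,350.0) = £3,226,408.86
Minimum at tier 1 (EOQ₁): £3,222,394.93

£3,222,394.93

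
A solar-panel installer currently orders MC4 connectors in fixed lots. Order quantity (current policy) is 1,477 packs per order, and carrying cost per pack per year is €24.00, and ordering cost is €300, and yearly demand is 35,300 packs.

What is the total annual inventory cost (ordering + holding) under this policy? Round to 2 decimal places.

Annual ordering cost = (D/Q)·S = (35,300/1,477) × 300 = €7,169.94
Annual holding cost  = (Q/2)·H = (1,477/2) × 24 = €17,724.00
Total = €7,169.94 + €17,724.00 = €24,893.94

€24,893.94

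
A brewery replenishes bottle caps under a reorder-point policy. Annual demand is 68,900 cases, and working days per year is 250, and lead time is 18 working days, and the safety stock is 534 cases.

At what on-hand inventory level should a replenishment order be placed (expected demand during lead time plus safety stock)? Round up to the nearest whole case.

5,495 cases

Daily demand d = 68,900 / 250 = 275.600 cases/day
Demand during lead time = 275.600 × 18 = 4,960.80
Reorder point = 4,960.80 + 534 = 5,494.80 → round up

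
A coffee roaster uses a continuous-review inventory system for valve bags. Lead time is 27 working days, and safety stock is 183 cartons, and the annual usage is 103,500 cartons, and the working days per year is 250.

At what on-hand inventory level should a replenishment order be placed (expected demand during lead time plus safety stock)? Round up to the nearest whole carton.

11,361 cartons

Daily demand d = 103,500 / 250 = 414.000 cartons/day
Demand during lead time = 414.000 × 27 = 11,178.00
Reorder point = 11,178.00 + 183 = 11,361.00 → round up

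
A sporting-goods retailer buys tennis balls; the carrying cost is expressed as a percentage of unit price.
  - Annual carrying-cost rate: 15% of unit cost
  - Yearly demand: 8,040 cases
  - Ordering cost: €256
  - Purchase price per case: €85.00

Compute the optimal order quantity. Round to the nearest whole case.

Holding cost per case per year: H = 15% × €85 = €12.7500
Q* = √(2·D·S / H) = √(2·8,040·256 / 12.75) = √322,861.2 ≈ 568.21

568 cases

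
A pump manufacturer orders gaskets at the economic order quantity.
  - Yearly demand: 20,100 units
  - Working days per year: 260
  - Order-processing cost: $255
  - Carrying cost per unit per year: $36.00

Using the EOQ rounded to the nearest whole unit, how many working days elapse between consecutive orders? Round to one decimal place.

EOQ = √(2DS/H) = √(2 × 20,100 × 255 / 36)
    = √(284,750.00) ≈ 533.62 → Q = 534 units
Cycle time = (working days × Q)/D = (260 × 534) / 20,100 = 6.907 days

6.9 days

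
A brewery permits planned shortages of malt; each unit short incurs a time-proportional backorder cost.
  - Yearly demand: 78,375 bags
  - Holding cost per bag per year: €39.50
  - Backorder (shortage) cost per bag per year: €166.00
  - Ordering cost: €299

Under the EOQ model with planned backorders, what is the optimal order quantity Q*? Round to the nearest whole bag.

1,212 bags

Basic EOQ = √(2·78,375·299/39.5) = 1,089.283
Backorder adjustment √((H+b)/b) = √((39.5+166)/166) = 1.1126
Q* = 1,089.283 × 1.1126 ≈ 1,211.97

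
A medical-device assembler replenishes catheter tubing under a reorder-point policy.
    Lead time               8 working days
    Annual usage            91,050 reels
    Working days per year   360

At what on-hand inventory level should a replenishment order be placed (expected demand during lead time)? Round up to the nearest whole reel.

Daily demand d = 91,050 / 360 = 252.917 reels/day
Demand during lead time = 252.917 × 8 = 2,023.33
Reorder point = 2,023.33 → round up

2,024 reels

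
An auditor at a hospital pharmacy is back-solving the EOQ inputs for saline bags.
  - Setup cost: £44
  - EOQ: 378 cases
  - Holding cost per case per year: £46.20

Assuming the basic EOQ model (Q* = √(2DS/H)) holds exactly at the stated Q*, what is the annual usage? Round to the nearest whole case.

75,014 cases per year

From Q* = √(2DS/H) ⇒ Q*² = 2DS/H.
D = Q²H / (2S) = 378² × 46.2 / (2 × 44) = 75,014.10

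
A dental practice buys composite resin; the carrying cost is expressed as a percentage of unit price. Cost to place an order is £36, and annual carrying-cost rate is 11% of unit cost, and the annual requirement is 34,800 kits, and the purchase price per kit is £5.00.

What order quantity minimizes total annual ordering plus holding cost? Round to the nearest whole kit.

2,134 kits

Carrying cost H = £5 × 11% = £0.5500/kit/yr
Q* = √(2·D·S / H) = √(2·34,800·36 / 0.55) = √4,555,636.4 ≈ 2,134.39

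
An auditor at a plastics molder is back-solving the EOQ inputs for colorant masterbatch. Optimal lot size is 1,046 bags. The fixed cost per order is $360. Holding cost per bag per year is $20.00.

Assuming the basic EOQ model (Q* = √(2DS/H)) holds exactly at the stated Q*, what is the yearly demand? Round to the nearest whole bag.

Since Q* = (2DS/H)^½, squaring gives Q*²·H = 2DS.
D = Q²H / (2S) = 1,046² × 20 / (2 × 360) = 30,392.11

30,392 bags per year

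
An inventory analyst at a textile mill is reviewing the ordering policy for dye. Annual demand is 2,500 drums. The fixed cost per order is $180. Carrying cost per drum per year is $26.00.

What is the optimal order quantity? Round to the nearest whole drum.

Optimal lot size Q* = (2 × 2,500 × $180 / $26)^½ ≈ 186.05

186 drums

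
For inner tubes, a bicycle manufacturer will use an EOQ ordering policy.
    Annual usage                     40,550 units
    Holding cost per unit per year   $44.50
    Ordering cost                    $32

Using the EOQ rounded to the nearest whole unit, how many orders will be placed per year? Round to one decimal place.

Optimal lot size Q* = (2 × 40,550 × $32 / $44.5)^½ ≈ 241.49 → Q = 241
N = D/Q = 40,550/241 ≈ 168.257 orders/yr

168.3 orders per year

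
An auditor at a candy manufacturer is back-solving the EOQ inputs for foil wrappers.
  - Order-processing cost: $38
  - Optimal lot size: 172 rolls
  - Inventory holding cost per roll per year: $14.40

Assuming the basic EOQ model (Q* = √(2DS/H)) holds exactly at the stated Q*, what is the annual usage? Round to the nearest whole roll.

5,605 rolls per year

Since Q* = (2DS/H)^½, squaring gives Q*²·H = 2DS.
D = Q²H / (2S) = 172² × 14.4 / (2 × 38) = 5,605.39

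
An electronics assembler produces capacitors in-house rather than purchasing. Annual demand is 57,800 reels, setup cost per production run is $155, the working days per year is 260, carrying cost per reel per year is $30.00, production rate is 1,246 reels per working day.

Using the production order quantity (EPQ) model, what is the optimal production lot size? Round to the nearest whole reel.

Daily demand d = 57,800/260 = 222.308; p = 1246; 1 − d/p = 0.82158
EPQ = √(2DS / (H(1 − d/p)))
    = √(2 × 57,800 × 155 / (30 × 0.82158)) ≈ 852.63

853 reels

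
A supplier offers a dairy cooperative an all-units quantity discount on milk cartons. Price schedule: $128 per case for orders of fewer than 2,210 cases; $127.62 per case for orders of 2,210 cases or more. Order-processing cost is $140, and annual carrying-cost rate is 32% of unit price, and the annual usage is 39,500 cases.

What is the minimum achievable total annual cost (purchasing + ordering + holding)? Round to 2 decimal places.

$5,077,284.21

H₁ = 32%×$128 = $40.9600;  H₂ = 32%×$127.62 = $40.8384
EOQ₁ = √(2×39,500×140/40.9600) = 519.63  (< 2,210, feasible at tier 1)
EOQ₂ = √(2×39,500×140/40.8384) = 520.41  (< 2,210 → use Q = 2,210 at tier-2 price)
TC(tier 1 (EOQ₁), Q≈519.6) = $5,077,284.21
TC(tier 2, Q≈2,210.0) = $5,088,618.69
Minimum at tier 1 (EOQ₁): $5,077,284.21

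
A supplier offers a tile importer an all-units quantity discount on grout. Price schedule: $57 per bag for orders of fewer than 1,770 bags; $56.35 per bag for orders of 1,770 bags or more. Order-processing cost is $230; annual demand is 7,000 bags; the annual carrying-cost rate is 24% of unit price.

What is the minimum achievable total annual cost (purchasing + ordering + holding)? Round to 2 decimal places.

H₁ = 24%×$57 = $13.6800;  H₂ = 24%×$56.35 = $13.5240
EOQ₁ = √(2×7,000×230/13.6800) = 485.16  (< 1,770, feasible at tier 1)
EOQ₂ = √(2×7,000×230/13.5240) = 487.95  (< 1,770 → use Q = 1,770 at tier-2 price)
TC(tier 1 (EOQ₁), Q≈485.2) = $405,636.99
TC(tier 2, Q≈1,770.0) = $407,328.34
Minimum at tier 1 (EOQ₁): $405,636.99

$405,636.99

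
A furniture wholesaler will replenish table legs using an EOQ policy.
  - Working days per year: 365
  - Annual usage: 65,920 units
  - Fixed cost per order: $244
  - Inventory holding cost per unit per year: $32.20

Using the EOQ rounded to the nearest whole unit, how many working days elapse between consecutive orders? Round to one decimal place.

EOQ = √(2DS/H) = √(2 × 65,920 × 244 / 32.2)
    = √(999,036.02) ≈ 999.52 → Q = 1,000 units
Cycle time = (working days × Q)/D = (365 × 1,000) / 65,920 = 5.537 days

5.5 days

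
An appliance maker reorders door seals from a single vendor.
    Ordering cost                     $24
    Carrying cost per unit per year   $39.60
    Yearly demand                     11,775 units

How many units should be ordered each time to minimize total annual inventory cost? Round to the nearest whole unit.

Q* = √(2·D·S / H) = √(2·11,775·24 / 39.6) = √14,272.7 ≈ 119.47

119 units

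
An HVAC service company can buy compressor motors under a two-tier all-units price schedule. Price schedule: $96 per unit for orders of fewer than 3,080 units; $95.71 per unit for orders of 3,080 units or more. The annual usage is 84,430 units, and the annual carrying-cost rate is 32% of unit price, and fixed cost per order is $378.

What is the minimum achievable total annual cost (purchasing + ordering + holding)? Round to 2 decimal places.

H₁ = 32%×$96 = $30.7200;  H₂ = 32%×$95.71 = $30.6272
EOQ₁ = √(2×84,430×378/30.7200) = 1,441.45  (< 3,080, feasible at tier 1)
EOQ₂ = √(2×84,430×378/30.6272) = 1,443.63  (< 3,080 → use Q = 3,080 at tier-2 price)
TC(tier 1 (EOQ₁), Q≈1,441.4) = $8,149,561.25
TC(tier 2, Q≈3,080.0) = $8,138,323.05
Minimum at tier 2: $8,138,323.05

$8,138,323.05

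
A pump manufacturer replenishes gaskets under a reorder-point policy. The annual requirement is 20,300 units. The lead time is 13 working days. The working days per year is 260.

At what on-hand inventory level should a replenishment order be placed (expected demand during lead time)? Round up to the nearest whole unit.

Daily demand d = 20,300 / 260 = 78.077 units/day
Demand during lead time = 78.077 × 13 = 1,015.00
Reorder point = 1,015.00 → round up

1,015 units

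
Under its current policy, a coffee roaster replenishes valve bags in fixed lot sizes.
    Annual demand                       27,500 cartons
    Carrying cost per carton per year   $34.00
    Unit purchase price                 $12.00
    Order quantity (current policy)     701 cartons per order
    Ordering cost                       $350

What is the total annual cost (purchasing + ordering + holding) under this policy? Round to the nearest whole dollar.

$355,647

Ordering: D/Q × S = 27,500/701 × $350 = $13,730.39
Holding:  Q/2 × H = 701/2 × $34 = $11,917.00
Purchase cost = D·C = 27,500 × 12 = $330,000.00
Total = $13,730.39 + $11,917.00 + $330,000.00 = $355,647.39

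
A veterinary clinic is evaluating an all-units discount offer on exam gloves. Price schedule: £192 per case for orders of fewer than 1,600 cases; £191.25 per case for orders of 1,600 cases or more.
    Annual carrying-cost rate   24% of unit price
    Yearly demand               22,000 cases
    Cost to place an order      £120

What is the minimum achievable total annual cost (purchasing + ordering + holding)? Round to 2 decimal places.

H₁ = 24%×£192 = £46.0800;  H₂ = 24%×£191.25 = £45.9000
EOQ₁ = √(2×22,000×120/46.0800) = 338.50  (< 1,600, feasible at tier 1)
EOQ₂ = √(2×22,000×120/45.9000) = 339.16  (< 1,600 → use Q = 1,600 at tier-2 price)
TC(tier 1 (EOQ₁), Q≈338.5) = £4,239,598.15
TC(tier 2, Q≈1,600.0) = £4,245,870.00
Minimum at tier 1 (EOQ₁): £4,239,598.15

£4,239,598.15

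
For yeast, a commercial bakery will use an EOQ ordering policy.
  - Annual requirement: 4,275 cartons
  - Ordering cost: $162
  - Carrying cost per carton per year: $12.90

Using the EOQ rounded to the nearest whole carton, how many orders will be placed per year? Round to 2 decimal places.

Q* = √(2·D·S / H) = √(2·4,275·162 / 12.9) = √107,372.1 ≈ 327.68 → Q = 328
Orders per year = D/Q = 4,275 / 328 = 13.034

13.03 orders per year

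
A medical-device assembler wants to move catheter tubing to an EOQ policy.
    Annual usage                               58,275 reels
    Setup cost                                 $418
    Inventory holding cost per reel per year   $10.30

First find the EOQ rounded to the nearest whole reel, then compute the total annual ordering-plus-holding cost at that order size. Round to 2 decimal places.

Optimal lot size Q* = (2 × 58,275 × $418 / $10.3)^½ ≈ 2,174.83 → Q = 2,175 reels
Annual ordering cost = (D/Q)·S = (58,275/2,175) × 418 = $11,199.52
Annual holding cost  = (Q/2)·H = (2,175/2) × 10.3 = $11,201.25
Total = $11,199.52 + $11,201.25 = $22,400.77

$22,400.77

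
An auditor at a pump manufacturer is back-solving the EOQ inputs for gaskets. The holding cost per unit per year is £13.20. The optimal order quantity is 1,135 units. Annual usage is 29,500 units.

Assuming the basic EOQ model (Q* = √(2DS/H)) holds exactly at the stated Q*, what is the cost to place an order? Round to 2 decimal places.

EOQ relation: Q² = 2DS/H, so rearrange for the unknown.
S = Q²H / (2D) = 1,135² × 13.2 / (2 × 29,500) = 288.2131

£288.21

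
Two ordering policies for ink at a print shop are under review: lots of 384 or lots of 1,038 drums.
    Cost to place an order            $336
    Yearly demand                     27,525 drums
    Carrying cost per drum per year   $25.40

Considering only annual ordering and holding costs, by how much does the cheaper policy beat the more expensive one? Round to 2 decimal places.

$6,868.75

For each Q, cost = (D/Q)·S + (Q/2)·H.
TC(384) = (27,525/384)×336 + (384/2)×25.4 = $28,961.17
TC(1,038) = (27,525/1,038)×336 + (1,038/2)×25.4 = $22,092.43
|ΔTC| = |$28,961.17 − $22,092.43| = $6,868.75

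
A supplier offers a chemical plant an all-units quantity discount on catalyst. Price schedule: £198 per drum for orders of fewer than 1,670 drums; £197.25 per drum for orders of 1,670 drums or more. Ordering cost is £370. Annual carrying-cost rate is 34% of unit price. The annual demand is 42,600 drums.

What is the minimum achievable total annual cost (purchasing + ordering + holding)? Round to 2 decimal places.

H₁ = 34%×£198 = £67.3200;  H₂ = 34%×£197.25 = £67.0650
EOQ₁ = √(2×42,600×370/67.3200) = 684.30  (< 1,670, feasible at tier 1)
EOQ₂ = √(2×42,600×370/67.0650) = 685.60  (< 1,670 → use Q = 1,670 at tier-2 price)
TC(tier 1 (EOQ₁), Q≈684.3) = £8,480,867.30
TC(tier 2, Q≈1,670.0) = £8,468,287.60
Minimum at tier 2: £8,468,287.60

£8,468,287.60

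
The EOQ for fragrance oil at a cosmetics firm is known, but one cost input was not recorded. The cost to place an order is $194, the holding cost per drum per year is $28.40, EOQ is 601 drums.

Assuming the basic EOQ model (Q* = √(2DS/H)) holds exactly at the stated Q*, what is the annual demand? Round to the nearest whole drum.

EOQ relation: Q² = 2DS/H, so rearrange for the unknown.
D = Q²H / (2S) = 601² × 28.4 / (2 × 194) = 26,438.42

26,438 drums per year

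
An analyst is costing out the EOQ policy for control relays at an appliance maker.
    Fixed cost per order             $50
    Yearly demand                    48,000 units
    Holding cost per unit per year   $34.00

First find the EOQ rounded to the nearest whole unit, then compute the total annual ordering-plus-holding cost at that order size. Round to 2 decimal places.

$12,774.98

2DS/H = 2·48,000·50/34 = 141,176.47
EOQ = √141,176.47 ≈ 375.73 → Q = 376 units
Annual ordering cost = (D/Q)·S = (48,000/376) × 50 = $6,382.98
Annual holding cost  = (Q/2)·H = (376/2) × 34 = $6,392.00
Total = $6,382.98 + $6,392.00 = $12,774.98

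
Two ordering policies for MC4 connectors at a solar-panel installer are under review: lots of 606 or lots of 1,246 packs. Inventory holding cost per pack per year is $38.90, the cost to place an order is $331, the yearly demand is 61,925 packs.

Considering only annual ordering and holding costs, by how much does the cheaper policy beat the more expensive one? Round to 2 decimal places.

Annual cost at Q: ordering D·S/Q plus holding Q·H/2.
TC(606) = (61,925/606)×331 + (606/2)×38.9 = $45,610.42
TC(1,246) = (61,925/1,246)×331 + (1,246/2)×38.9 = $40,685.08
Lots of 1,246 are cheaper by $4,925.34.

$4,925.34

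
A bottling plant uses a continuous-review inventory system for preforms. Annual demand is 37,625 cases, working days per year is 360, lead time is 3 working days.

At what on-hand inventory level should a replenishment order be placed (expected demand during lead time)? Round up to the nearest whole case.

Daily demand d = 37,625 / 360 = 104.514 cases/day
Demand during lead time = 104.514 × 3 = 313.54
Reorder point = 313.54 → round up

314 cases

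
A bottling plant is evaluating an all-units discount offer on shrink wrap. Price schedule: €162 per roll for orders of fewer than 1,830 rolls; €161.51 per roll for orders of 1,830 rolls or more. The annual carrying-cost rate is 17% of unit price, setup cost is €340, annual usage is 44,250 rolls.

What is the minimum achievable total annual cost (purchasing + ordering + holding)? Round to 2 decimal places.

H₁ = 17%×€162 = €27.5400;  H₂ = 17%×€161.51 = €27.4567
EOQ₁ = √(2×44,250×340/27.5400) = 1,045.27  (< 1,830, feasible at tier 1)
EOQ₂ = √(2×44,250×340/27.4567) = 1,046.86  (< 1,830 → use Q = 1,830 at tier-2 price)
TC(tier 1 (EOQ₁), Q≈1,045.3) = €7,197,286.78
TC(tier 2, Q≈1,830.0) = €7,180,161.69
Minimum at tier 2: €7,180,161.69

€7,180,161.69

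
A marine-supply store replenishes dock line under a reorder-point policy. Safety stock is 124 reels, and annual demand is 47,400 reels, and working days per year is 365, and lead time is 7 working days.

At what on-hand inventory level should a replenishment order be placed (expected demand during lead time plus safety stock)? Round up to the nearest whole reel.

Daily demand d = 47,400 / 365 = 129.863 reels/day
Demand during lead time = 129.863 × 7 = 909.04
Reorder point = 909.04 + 124 = 1,033.04 → round up

1,034 reels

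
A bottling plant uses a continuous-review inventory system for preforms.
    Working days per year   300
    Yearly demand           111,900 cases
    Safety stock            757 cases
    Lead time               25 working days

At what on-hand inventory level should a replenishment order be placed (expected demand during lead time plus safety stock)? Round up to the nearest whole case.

Daily demand d = 111,900 / 300 = 373.000 cases/day
Demand during lead time = 373.000 × 25 = 9,325.00
Reorder point = 9,325.00 + 757 = 10,082.00 → round up

10,082 cases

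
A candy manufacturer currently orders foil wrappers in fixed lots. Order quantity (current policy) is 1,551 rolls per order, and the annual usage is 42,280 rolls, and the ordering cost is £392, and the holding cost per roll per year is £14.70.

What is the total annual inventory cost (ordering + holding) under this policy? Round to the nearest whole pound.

£22,086

Ordering: D/Q × S = 42,280/1,551 × £392 = £10,685.85
Holding:  Q/2 × H = 1,551/2 × £14.7 = £11,399.85
Total = £10,685.85 + £11,399.85 = £22,085.70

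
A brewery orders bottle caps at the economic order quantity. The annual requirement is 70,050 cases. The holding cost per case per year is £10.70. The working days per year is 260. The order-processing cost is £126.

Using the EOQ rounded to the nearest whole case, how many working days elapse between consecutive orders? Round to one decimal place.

Q* = √(2·D·S / H) = √(2·70,050·126 / 10.7) = √1,649,775.7 ≈ 1,284.44 → Q = 1,284 cases
Cycle time = (working days × Q)/D = (260 × 1,284) / 70,050 = 4.766 days

4.8 days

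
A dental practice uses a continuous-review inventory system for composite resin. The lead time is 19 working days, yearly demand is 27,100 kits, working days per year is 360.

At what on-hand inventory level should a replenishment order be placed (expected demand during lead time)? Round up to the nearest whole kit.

Daily demand d = 27,100 / 360 = 75.278 kits/day
Demand during lead time = 75.278 × 19 = 1,430.28
Reorder point = 1,430.28 → round up

1,431 kits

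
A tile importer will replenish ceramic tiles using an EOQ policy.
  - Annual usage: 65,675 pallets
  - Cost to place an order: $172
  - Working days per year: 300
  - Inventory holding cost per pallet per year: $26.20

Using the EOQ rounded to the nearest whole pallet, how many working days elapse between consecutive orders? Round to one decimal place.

Q* = √(2·D·S / H) = √(2·65,675·172 / 26.2) = √862,297.7 ≈ 928.60 → Q = 929 pallets
Days between orders = 300 / (D/Q) = 300 / 70.694 ≈ 4.244

4.2 days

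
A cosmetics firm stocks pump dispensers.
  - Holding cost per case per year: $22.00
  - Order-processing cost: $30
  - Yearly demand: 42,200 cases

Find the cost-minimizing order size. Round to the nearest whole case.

2DS/H = 2·42,200·30/22 = 115,090.91
EOQ = √115,090.91 ≈ 339.25

339 cases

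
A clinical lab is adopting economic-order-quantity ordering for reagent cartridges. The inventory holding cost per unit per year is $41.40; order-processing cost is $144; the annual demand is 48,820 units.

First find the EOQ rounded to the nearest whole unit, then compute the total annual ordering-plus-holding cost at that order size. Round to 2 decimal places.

$24,126.56

Optimal lot size Q* = (2 × 48,820 × $144 / $41.4)^½ ≈ 582.77 → Q = 583 units
Annual ordering cost = (D/Q)·S = (48,820/583) × 144 = $12,058.46
Annual holding cost  = (Q/2)·H = (583/2) × 41.4 = $12,068.10
Total = $12,058.46 + $12,068.10 = $24,126.56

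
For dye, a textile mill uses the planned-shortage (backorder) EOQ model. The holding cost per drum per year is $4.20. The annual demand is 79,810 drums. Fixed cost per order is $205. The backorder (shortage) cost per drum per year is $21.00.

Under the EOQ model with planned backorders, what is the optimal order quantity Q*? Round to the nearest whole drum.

Q* = √(2DS/H) · √((H + b)/b)
   = √(2 × 79,810 × 205 / 4.2) · √((4.2 + 21) / 21)
   = 2,791.232 × 1.0954 ≈ 3,057.64

3,058 drums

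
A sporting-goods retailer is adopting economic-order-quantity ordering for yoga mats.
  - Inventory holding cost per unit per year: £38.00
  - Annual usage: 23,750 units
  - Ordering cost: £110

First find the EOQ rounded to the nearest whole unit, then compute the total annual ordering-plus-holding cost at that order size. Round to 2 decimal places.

2DS/H = 2·23,750·110/38 = 137,500.00
EOQ = √137,500.00 ≈ 370.81 → Q = 371 units
Orders/yr = 23,750/371 = 64.016; ordering cost = 64.016 × £110 = £7,041.78
Average inventory = 371/2 = 185.5; holding cost = 185.5 × £38 = £7,049.00
Total = £7,041.78 + £7,049.00 = £14,090.78

£14,090.78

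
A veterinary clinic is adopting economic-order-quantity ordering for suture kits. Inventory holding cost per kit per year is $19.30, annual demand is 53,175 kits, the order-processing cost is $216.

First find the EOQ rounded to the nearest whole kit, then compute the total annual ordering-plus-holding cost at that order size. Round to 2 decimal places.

EOQ = √(2DS/H) = √(2 × 53,175 × 216 / 19.3)
    = √(1,190,238.34) ≈ 1,090.98 → Q = 1,091 kits
Orders/yr = 53,175/1,091 = 48.740; ordering cost = 48.740 × $216 = $10,527.77
Average inventory = 1,091/2 = 545.5; holding cost = 545.5 × $19.3 = $10,528.15
Total = $10,527.77 + $10,528.15 = $21,055.92

$21,055.92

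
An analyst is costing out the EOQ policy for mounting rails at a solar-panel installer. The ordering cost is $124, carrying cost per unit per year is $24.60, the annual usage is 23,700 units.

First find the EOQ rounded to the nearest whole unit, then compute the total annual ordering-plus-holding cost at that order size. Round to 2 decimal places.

Optimal lot size Q* = (2 × 23,700 × $124 / $24.6)^½ ≈ 488.80 → Q = 489 units
Orders/yr = 23,700/489 = 48.466; ordering cost = 48.466 × $124 = $6,009.82
Average inventory = 489/2 = 244.5; holding cost = 244.5 × $24.6 = $6,014.70
Total = $6,009.82 + $6,014.70 = $12,024.52

$12,024.52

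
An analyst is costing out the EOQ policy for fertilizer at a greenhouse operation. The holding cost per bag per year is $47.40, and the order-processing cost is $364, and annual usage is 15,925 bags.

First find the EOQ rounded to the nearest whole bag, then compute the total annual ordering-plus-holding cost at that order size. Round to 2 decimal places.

Optimal lot size Q* = (2 × 15,925 × $364 / $47.4)^½ ≈ 494.56 → Q = 495 bags
Orders/yr = 15,925/495 = 32.172; ordering cost = 32.172 × $364 = $11,710.51
Average inventory = 495/2 = 247.5; holding cost = 247.5 × $47.4 = $11,731.50
Total = $11,710.51 + $11,731.50 = $23,442.01

$23,442.01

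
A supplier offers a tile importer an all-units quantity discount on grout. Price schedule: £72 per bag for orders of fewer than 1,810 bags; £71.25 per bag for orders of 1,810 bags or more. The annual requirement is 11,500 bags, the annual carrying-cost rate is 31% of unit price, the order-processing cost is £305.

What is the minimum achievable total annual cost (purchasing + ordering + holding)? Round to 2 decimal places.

H₁ = 31%×£72 = £22.3200;  H₂ = 31%×£71.25 = £22.0875
EOQ₁ = √(2×11,500×305/22.3200) = 560.62  (< 1,810, feasible at tier 1)
EOQ₂ = √(2×11,500×305/22.0875) = 563.56  (< 1,810 → use Q = 1,810 at tier-2 price)
TC(tier 1 (EOQ₁), Q≈560.6) = £840,512.99
TC(tier 2, Q≈1,810.0) = £841,302.03
Minimum at tier 1 (EOQ₁): £840,512.99

£840,512.99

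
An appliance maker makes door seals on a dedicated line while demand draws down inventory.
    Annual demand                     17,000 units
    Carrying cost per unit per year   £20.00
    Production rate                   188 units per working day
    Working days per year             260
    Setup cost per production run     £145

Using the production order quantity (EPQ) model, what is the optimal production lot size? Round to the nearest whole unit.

615 units

d = 17,000/260 = 65.3846 units/day;  effective holding cost H(1 − d/p) = 20·(1 − 65.3846/188) = 13.04419
Q* = √(2DS / H_eff) = √(2·17,000·145 / 13.04419) ≈ 614.77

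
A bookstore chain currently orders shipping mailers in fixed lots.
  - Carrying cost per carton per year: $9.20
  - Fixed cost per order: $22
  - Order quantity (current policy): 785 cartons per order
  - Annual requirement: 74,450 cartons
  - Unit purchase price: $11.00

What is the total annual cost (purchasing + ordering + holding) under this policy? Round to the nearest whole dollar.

Orders/yr = 74,450/785 = 94.841; ordering cost = 94.841 × $22 = $2,086.50
Average inventory = 785/2 = 392.5; holding cost = 392.5 × $9.2 = $3,611.00
Purchase cost = D·C = 74,450 × 11 = $818,950.00
Total = $2,086.50 + $3,611.00 + $818,950.00 = $824,647.50

$824,647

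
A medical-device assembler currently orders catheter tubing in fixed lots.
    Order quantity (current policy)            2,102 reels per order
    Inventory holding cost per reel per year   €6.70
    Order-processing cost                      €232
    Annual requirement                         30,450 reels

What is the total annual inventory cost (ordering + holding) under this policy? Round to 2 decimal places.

€10,402.50

Annual ordering cost = (D/Q)·S = (30,450/2,102) × 232 = €3,360.80
Annual holding cost  = (Q/2)·H = (2,102/2) × 6.7 = €7,041.70
Total = €3,360.80 + €7,041.70 = €10,402.50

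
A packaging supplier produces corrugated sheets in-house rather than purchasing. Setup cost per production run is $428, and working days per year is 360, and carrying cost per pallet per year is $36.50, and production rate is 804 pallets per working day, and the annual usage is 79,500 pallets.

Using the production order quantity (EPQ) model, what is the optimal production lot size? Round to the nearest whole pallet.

1,603 pallets

d = 79,500/360 = 220.8333 pallets/day;  effective holding cost H(1 − d/p) = 36.5·(1 − 220.8333/804) = 26.47461
Q* = √(2DS / H_eff) = √(2·79,500·428 / 26.47461) ≈ 1,603.27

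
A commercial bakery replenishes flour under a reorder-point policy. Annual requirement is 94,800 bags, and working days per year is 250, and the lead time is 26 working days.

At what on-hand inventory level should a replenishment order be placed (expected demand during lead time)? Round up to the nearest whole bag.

Daily demand d = 94,800 / 250 = 379.200 bags/day
Demand during lead time = 379.200 × 26 = 9,859.20
Reorder point = 9,859.20 → round up

9,860 bags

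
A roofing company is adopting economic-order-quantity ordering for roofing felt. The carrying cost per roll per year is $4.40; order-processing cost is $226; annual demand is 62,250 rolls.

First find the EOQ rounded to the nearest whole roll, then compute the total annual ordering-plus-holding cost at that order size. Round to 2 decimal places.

$11,126.67

EOQ = √(2DS/H) = √(2 × 62,250 × 226 / 4.4)
    = √(6,394,772.73) ≈ 2,528.79 → Q = 2,529 rolls
Ordering: D/Q × S = 62,250/2,529 × $226 = $5,562.87
Holding:  Q/2 × H = 2,529/2 × $4.4 = $5,563.80
Total = $5,562.87 + $5,563.80 = $11,126.67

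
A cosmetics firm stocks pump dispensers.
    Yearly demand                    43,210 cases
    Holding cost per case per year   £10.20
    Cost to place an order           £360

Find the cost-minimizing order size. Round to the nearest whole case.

2DS/H = 2·43,210·360/10.2 = 3,050,117.65
EOQ = √3,050,117.65 ≈ 1,746.46

1,746 cases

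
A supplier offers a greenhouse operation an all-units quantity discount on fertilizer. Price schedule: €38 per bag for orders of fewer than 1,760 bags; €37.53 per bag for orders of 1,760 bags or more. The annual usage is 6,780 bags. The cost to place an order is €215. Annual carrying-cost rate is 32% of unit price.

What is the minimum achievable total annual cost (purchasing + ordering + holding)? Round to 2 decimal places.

H₁ = 32%×€38 = €12.1600;  H₂ = 32%×€37.53 = €12.0096
EOQ₁ = √(2×6,780×215/12.1600) = 489.65  (< 1,760, feasible at tier 1)
EOQ₂ = √(2×6,780×215/12.0096) = 492.70  (< 1,760 → use Q = 1,760 at tier-2 price)
TC(tier 1 (EOQ₁), Q≈489.6) = €263,594.10
TC(tier 2, Q≈1,760.0) = €265,850.09
Minimum at tier 1 (EOQ₁): €263,594.10

€263,594.10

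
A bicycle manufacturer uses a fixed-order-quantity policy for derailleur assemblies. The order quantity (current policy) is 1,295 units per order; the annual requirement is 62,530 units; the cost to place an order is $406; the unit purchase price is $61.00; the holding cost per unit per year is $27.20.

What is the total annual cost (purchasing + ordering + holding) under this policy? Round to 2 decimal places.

$3,851,546.00

Orders/yr = 62,530/1,295 = 48.286; ordering cost = 48.286 × $406 = $19,604.00
Average inventory = 1,295/2 = 647.5; holding cost = 647.5 × $27.2 = $17,612.00
Purchase cost = D·C = 62,530 × 61 = $3,814,330.00
Total = $19,604.00 + $17,612.00 + $3,814,330.00 = $3,851,546.00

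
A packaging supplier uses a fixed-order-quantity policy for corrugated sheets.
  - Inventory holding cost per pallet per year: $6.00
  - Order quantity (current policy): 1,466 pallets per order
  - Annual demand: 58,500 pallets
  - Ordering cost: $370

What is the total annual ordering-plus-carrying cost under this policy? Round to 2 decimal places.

$19,162.67

Ordering: D/Q × S = 58,500/1,466 × $370 = $14,764.67
Holding:  Q/2 × H = 1,466/2 × $6 = $4,398.00
Total = $14,764.67 + $4,398.00 = $19,162.67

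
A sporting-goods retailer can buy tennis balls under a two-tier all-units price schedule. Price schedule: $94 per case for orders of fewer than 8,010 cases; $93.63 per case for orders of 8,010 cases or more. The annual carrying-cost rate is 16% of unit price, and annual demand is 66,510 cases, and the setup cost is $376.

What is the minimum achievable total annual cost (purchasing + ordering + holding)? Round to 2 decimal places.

$6,279,366.87

H₁ = 16%×$94 = $15.0400;  H₂ = 16%×$93.63 = $14.9808
EOQ₁ = √(2×66,510×376/15.0400) = 1,823.60  (< 8,010, feasible at tier 1)
EOQ₂ = √(2×66,510×376/14.9808) = 1,827.19  (< 8,010 → use Q = 8,010 at tier-2 price)
TC(tier 1 (EOQ₁), Q≈1,823.6) = $6,279,366.87
TC(tier 2, Q≈8,010.0) = $6,290,451.47
Minimum at tier 1 (EOQ₁): $6,279,366.87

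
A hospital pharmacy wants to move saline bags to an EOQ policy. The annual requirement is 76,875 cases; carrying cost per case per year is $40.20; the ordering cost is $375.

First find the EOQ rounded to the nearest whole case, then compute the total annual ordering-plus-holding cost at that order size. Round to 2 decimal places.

EOQ = √(2DS/H) = √(2 × 76,875 × 375 / 40.2)
    = √(1,434,235.07) ≈ 1,197.60 → Q = 1,198 cases
Orders/yr = 76,875/1,198 = 64.169; ordering cost = 64.169 × $375 = $24,063.54
Average inventory = 1,198/2 = 599; holding cost = 599 × $40.2 = $24,079.80
Total = $24,063.54 + $24,079.80 = $48,143.34

$48,143.34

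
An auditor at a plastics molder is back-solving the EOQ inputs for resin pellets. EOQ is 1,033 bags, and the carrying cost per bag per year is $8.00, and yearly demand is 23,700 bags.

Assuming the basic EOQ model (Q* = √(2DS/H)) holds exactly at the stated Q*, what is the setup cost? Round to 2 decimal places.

Since Q* = (2DS/H)^½, squaring gives Q*²·H = 2DS.
S = Q²H / (2D) = 1,033² × 8 / (2 × 23,700) = 180.0994

$180.10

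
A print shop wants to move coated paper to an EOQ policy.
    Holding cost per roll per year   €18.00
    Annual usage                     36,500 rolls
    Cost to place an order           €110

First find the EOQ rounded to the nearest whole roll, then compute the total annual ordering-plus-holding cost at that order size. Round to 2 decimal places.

€12,022.48

Q* = √(2·D·S / H) = √(2·36,500·110 / 18) = √446,111.1 ≈ 667.92 → Q = 668 rolls
Annual ordering cost = (D/Q)·S = (36,500/668) × 110 = €6,010.48
Annual holding cost  = (Q/2)·H = (668/2) × 18 = €6,012.00
Total = €6,010.48 + €6,012.00 = €12,022.48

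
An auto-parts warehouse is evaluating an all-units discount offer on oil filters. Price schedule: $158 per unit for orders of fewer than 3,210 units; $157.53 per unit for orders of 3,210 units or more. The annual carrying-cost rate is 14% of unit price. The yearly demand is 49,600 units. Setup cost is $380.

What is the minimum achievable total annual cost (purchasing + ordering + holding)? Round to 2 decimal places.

$7,854,756.64

H₁ = 14%×$158 = $22.1200;  H₂ = 14%×$157.53 = $22.0542
EOQ₁ = √(2×49,600×380/22.1200) = 1,305.43  (< 3,210, feasible at tier 1)
EOQ₂ = √(2×49,600×380/22.0542) = 1,307.38  (< 3,210 → use Q = 3,210 at tier-2 price)
TC(tier 1 (EOQ₁), Q≈1,305.4) = $7,865,676.21
TC(tier 2, Q≈3,210.0) = $7,854,756.64
Minimum at tier 2: $7,854,756.64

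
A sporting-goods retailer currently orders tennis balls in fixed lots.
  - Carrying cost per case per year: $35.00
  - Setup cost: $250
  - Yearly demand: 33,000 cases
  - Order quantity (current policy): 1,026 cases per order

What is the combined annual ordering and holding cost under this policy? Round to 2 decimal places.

Ordering: D/Q × S = 33,000/1,026 × $250 = $8,040.94
Holding:  Q/2 × H = 1,026/2 × $35 = $17,955.00
Total = $8,040.94 + $17,955.00 = $25,995.94

$25,995.94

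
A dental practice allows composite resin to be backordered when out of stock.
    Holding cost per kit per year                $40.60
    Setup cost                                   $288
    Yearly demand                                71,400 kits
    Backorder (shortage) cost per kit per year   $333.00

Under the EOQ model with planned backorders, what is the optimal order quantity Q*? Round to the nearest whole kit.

Basic EOQ = √(2·71,400·288/40.6) = 1,006.462
Backorder adjustment √((H+b)/b) = √((40.6+333)/333) = 1.0592
Q* = 1,006.462 × 1.0592 ≈ 1,066.05

1,066 kits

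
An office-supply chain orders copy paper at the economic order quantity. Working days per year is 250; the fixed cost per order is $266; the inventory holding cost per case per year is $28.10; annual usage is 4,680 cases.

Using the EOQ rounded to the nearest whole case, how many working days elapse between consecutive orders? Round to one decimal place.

15.9 days

Q* = √(2·D·S / H) = √(2·4,680·266 / 28.1) = √88,603.6 ≈ 297.66 → Q = 298 cases
T = Q/D × 250 days = 298/4,680 × 250 = 15.919 days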